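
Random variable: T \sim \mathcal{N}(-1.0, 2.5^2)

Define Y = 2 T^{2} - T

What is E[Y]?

E[Y] = 2*E[T²] - 1*E[T]
E[T] = -1
E[T²] = Var(T) + (E[T])² = 6.25 + 1 = 7.25
E[Y] = 2*7.25 - 1*(-1) = 15.5

15.5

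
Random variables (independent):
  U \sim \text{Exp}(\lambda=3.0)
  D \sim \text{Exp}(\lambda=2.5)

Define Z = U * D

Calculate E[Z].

For independent RVs: E[XY] = E[X]*E[Y]
E[U] = 0.33333333
E[D] = 0.4
E[Z] = 0.33333333 * 0.4 = 0.13333333

0.13333333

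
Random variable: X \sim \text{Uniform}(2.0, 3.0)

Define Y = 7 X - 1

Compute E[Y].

For Y = 7X - 1:
E[Y] = 7 * E[X] - 1
E[X] = (2 + 3)/2 = 2.5
E[Y] = 7 * 2.5 - 1 = 16.5

16.5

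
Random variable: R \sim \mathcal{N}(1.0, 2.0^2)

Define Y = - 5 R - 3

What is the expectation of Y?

For Y = -5R - 3:
E[Y] = -5 * E[R] - 3
E[R] = 1.0 = 1
E[Y] = -5 * 1 - 3 = -8

-8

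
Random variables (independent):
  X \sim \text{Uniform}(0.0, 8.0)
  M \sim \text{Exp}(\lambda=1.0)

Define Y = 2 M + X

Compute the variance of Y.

For independent RVs: Var(aX + bY) = a²Var(X) + b²Var(Y)
Var(X) = 5.3333333
Var(M) = 1
Var(Y) = 1²*5.3333333 + 2²*1
= 1*5.3333333 + 4*1 = 9.3333333

9.3333333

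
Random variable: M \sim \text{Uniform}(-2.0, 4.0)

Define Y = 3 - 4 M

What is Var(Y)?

For Y = aM + b: Var(Y) = a² * Var(M)
Var(M) = (4 + 2)^2/12 = 3
Var(Y) = (-4)² * 3 = 16 * 3 = 48

48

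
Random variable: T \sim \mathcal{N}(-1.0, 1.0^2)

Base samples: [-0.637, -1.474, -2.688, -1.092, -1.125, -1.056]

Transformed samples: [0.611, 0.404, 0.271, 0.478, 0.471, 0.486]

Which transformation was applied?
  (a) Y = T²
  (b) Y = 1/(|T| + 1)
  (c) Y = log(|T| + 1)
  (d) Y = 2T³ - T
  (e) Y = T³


Checking option (b) Y = 1/(|T| + 1):
  T = -0.637 -> Y = 0.611 ✓
  T = -1.474 -> Y = 0.404 ✓
  T = -2.688 -> Y = 0.271 ✓
All samples match this transformation.

(b) 1/(|T| + 1)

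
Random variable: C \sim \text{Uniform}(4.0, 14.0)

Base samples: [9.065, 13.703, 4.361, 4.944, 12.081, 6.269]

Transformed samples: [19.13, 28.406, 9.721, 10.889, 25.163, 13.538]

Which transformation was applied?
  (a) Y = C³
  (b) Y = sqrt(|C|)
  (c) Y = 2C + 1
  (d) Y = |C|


Checking option (c) Y = 2C + 1:
  C = 9.065 -> Y = 19.13 ✓
  C = 13.703 -> Y = 28.406 ✓
  C = 4.361 -> Y = 9.721 ✓
All samples match this transformation.

(c) 2C + 1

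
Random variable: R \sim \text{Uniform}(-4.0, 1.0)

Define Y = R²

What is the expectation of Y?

Using E[X²] = Var(X) + (E[X])²:
E[R] = -1.5
Var(R) = (1 + 4)^2/12 = 2.0833333
E[R²] = 2.0833333 + (-1.5)² = 2.0833333 + 2.25 = 4.3333333

4.3333333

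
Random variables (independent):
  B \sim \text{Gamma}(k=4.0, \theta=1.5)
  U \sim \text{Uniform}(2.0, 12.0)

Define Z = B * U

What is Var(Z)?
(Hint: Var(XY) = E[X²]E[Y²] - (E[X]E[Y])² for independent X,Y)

Var(XY) = E[X²]E[Y²] - (E[X]E[Y])²
E[B] = 6, Var(B) = 9
E[U] = 7, Var(U) = 8.3333333
E[B²] = 9 + 6² = 45
E[U²] = 8.3333333 + 7² = 57.333333
Var(Z) = 45*57.333333 - (6*7)²
= 2580 - 1764 = 816

816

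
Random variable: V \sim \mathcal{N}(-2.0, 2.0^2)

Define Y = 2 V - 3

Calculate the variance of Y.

For Y = aV + b: Var(Y) = a² * Var(V)
Var(V) = 2.0^2 = 4
Var(Y) = 2² * 4 = 4 * 4 = 16

16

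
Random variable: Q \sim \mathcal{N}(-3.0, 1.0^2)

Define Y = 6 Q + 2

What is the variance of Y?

For Y = aQ + b: Var(Y) = a² * Var(Q)
Var(Q) = 1.0^2 = 1
Var(Y) = 6² * 1 = 36 * 1 = 36

36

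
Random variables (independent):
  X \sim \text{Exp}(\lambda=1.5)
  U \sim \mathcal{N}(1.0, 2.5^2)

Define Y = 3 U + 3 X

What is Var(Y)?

For independent RVs: Var(aX + bY) = a²Var(X) + b²Var(Y)
Var(X) = 0.44444444
Var(U) = 6.25
Var(Y) = 3²*0.44444444 + 3²*6.25
= 9*0.44444444 + 9*6.25 = 60.25

60.25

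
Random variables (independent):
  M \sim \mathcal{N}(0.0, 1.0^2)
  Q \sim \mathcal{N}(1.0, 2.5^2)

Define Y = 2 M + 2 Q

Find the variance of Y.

For independent RVs: Var(aX + bY) = a²Var(X) + b²Var(Y)
Var(M) = 1
Var(Q) = 6.25
Var(Y) = 2²*1 + 2²*6.25
= 4*1 + 4*6.25 = 29

29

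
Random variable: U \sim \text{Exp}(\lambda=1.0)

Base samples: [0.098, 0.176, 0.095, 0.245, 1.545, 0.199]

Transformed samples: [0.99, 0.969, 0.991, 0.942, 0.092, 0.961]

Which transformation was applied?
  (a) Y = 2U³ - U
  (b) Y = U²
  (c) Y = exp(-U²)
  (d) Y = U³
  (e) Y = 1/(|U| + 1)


Checking option (c) Y = exp(-U²):
  U = 0.098 -> Y = 0.99 ✓
  U = 0.176 -> Y = 0.969 ✓
  U = 0.095 -> Y = 0.991 ✓
All samples match this transformation.

(c) exp(-U²)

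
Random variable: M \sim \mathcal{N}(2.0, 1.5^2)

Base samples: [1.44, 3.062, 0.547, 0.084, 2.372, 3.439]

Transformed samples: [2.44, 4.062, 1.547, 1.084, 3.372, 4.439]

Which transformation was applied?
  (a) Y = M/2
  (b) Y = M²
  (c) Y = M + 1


Checking option (c) Y = M + 1:
  M = 1.44 -> Y = 2.44 ✓
  M = 3.062 -> Y = 4.062 ✓
  M = 0.547 -> Y = 1.547 ✓
All samples match this transformation.

(c) M + 1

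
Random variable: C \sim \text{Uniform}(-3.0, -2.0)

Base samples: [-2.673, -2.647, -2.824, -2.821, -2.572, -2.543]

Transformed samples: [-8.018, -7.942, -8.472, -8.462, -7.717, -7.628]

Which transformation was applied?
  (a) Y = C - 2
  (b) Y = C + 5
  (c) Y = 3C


Checking option (c) Y = 3C:
  C = -2.673 -> Y = -8.018 ✓
  C = -2.647 -> Y = -7.942 ✓
  C = -2.824 -> Y = -8.472 ✓
All samples match this transformation.

(c) 3C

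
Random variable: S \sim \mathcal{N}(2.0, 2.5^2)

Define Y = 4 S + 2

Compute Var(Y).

For Y = aS + b: Var(Y) = a² * Var(S)
Var(S) = 2.5^2 = 6.25
Var(Y) = 4² * 6.25 = 16 * 6.25 = 100

100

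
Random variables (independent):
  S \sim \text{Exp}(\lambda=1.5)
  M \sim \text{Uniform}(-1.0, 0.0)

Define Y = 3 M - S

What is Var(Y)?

For independent RVs: Var(aX + bY) = a²Var(X) + b²Var(Y)
Var(S) = 0.44444444
Var(M) = 0.083333333
Var(Y) = (-1)²*0.44444444 + 3²*0.083333333
= 1*0.44444444 + 9*0.083333333 = 1.1944444

1.1944444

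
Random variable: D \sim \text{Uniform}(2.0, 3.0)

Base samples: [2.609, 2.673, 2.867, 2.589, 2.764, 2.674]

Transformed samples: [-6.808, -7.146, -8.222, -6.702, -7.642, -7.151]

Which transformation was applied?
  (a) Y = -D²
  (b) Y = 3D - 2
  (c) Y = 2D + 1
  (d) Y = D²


Checking option (a) Y = -D²:
  D = 2.609 -> Y = -6.808 ✓
  D = 2.673 -> Y = -7.146 ✓
  D = 2.867 -> Y = -8.222 ✓
All samples match this transformation.

(a) -D²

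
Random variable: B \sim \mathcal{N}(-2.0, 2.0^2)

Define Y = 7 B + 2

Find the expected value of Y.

For Y = 7B + 2:
E[Y] = 7 * E[B] + 2
E[B] = -2.0 = -2
E[Y] = 7 * (-2) + 2 = -12

-12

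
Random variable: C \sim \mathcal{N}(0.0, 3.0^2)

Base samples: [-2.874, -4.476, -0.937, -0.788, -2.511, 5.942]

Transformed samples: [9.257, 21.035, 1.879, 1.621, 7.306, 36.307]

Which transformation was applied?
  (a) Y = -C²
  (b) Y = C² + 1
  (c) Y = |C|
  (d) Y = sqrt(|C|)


Checking option (b) Y = C² + 1:
  C = -2.874 -> Y = 9.257 ✓
  C = -4.476 -> Y = 21.035 ✓
  C = -0.937 -> Y = 1.879 ✓
All samples match this transformation.

(b) C² + 1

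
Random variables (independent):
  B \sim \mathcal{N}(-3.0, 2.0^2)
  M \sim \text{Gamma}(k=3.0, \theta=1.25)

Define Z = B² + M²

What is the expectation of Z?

E[Z] = E[B²] + E[M²]
E[B²] = Var(B) + E[B]² = 4 + 9 = 13
E[M²] = Var(M) + E[M]² = 4.6875 + 14.0625 = 18.75
E[Z] = 13 + 18.75 = 31.75

31.75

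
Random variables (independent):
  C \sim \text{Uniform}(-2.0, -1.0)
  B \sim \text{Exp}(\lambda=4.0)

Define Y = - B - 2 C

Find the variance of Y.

For independent RVs: Var(aX + bY) = a²Var(X) + b²Var(Y)
Var(C) = 0.083333333
Var(B) = 0.0625
Var(Y) = (-2)²*0.083333333 + (-1)²*0.0625
= 4*0.083333333 + 1*0.0625 = 0.39583333

0.39583333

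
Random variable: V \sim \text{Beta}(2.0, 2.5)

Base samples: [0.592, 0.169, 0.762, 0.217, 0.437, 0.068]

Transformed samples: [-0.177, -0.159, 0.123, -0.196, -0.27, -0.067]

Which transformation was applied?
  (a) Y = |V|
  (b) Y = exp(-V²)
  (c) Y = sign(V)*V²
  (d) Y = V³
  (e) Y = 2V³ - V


Checking option (e) Y = 2V³ - V:
  V = 0.592 -> Y = -0.177 ✓
  V = 0.169 -> Y = -0.159 ✓
  V = 0.762 -> Y = 0.123 ✓
All samples match this transformation.

(e) 2V³ - V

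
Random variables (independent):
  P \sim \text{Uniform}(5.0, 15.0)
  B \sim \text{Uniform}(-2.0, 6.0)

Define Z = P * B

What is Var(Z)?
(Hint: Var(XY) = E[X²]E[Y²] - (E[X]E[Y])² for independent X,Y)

Var(XY) = E[X²]E[Y²] - (E[X]E[Y])²
E[P] = 10, Var(P) = 8.3333333
E[B] = 2, Var(B) = 5.3333333
E[P²] = 8.3333333 + 10² = 108.33333
E[B²] = 5.3333333 + 2² = 9.3333333
Var(Z) = 108.33333*9.3333333 - (10*2)²
= 1011.1111 - 400 = 611.11111

611.11111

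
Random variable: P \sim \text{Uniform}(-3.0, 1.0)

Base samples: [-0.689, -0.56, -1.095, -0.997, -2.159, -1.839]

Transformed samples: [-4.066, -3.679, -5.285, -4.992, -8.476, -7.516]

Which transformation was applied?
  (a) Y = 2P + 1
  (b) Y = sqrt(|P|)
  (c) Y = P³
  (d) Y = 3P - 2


Checking option (d) Y = 3P - 2:
  P = -0.689 -> Y = -4.066 ✓
  P = -0.56 -> Y = -3.679 ✓
  P = -1.095 -> Y = -5.285 ✓
All samples match this transformation.

(d) 3P - 2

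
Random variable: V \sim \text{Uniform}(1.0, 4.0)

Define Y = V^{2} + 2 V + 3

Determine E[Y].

E[Y] = 1*E[V²] + 2*E[V] + 3
E[V] = 2.5
E[V²] = Var(V) + (E[V])² = 0.75 + 6.25 = 7
E[Y] = 1*7 + 2*2.5 + 3 = 15

15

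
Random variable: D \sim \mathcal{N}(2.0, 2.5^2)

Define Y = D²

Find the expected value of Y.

Using E[X²] = Var(X) + (E[X])²:
E[D] = 2
Var(D) = 2.5^2 = 6.25
E[D²] = 6.25 + 2² = 6.25 + 4 = 10.25

10.25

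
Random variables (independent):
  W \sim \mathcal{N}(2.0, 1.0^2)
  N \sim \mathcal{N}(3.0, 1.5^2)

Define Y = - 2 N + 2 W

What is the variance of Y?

For independent RVs: Var(aX + bY) = a²Var(X) + b²Var(Y)
Var(W) = 1
Var(N) = 2.25
Var(Y) = 2²*1 + (-2)²*2.25
= 4*1 + 4*2.25 = 13

13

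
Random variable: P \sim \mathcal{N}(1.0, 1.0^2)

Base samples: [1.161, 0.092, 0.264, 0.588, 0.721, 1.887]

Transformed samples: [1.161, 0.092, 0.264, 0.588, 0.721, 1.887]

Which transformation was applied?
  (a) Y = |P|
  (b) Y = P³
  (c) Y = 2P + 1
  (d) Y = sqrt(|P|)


Checking option (a) Y = |P|:
  P = 1.161 -> Y = 1.161 ✓
  P = 0.092 -> Y = 0.092 ✓
  P = 0.264 -> Y = 0.264 ✓
All samples match this transformation.

(a) |P|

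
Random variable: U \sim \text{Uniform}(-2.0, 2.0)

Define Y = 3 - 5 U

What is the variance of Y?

For Y = aU + b: Var(Y) = a² * Var(U)
Var(U) = (2 + 2)^2/12 = 1.3333333
Var(Y) = (-5)² * 1.3333333 = 25 * 1.3333333 = 33.333333

33.333333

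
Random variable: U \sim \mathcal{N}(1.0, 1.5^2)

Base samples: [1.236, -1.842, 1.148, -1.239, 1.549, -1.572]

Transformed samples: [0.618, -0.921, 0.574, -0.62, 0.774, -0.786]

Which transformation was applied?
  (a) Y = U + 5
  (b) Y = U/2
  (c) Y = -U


Checking option (b) Y = U/2:
  U = 1.236 -> Y = 0.618 ✓
  U = -1.842 -> Y = -0.921 ✓
  U = 1.148 -> Y = 0.574 ✓
All samples match this transformation.

(b) U/2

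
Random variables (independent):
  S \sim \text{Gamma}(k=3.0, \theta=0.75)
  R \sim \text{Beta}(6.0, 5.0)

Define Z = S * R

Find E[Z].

For independent RVs: E[XY] = E[X]*E[Y]
E[S] = 2.25
E[R] = 0.54545455
E[Z] = 2.25 * 0.54545455 = 1.2272727

1.2272727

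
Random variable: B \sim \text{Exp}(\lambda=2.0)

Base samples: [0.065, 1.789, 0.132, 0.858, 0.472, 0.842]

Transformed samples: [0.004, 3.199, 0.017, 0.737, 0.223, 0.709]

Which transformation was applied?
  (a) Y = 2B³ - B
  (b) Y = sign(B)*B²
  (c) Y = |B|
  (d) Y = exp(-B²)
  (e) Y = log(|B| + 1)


Checking option (b) Y = sign(B)*B²:
  B = 0.065 -> Y = 0.004 ✓
  B = 1.789 -> Y = 3.199 ✓
  B = 0.132 -> Y = 0.017 ✓
All samples match this transformation.

(b) sign(B)*B²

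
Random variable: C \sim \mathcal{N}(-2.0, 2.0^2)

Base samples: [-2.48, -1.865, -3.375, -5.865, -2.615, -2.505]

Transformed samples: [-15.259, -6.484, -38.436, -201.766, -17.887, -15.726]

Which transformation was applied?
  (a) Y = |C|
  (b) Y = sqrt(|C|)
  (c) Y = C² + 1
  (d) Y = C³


Checking option (d) Y = C³:
  C = -2.48 -> Y = -15.259 ✓
  C = -1.865 -> Y = -6.484 ✓
  C = -3.375 -> Y = -38.436 ✓
All samples match this transformation.

(d) C³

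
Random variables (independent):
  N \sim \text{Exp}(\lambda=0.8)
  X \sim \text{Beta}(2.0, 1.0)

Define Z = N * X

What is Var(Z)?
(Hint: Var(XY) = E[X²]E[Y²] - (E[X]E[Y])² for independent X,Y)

Var(XY) = E[X²]E[Y²] - (E[X]E[Y])²
E[N] = 1.25, Var(N) = 1.5625
E[X] = 0.66666667, Var(X) = 0.055555556
E[N²] = 1.5625 + 1.25² = 3.125
E[X²] = 0.055555556 + 0.66666667² = 0.5
Var(Z) = 3.125*0.5 - (1.25*0.66666667)²
= 1.5625 - 0.69444444 = 0.86805556

0.86805556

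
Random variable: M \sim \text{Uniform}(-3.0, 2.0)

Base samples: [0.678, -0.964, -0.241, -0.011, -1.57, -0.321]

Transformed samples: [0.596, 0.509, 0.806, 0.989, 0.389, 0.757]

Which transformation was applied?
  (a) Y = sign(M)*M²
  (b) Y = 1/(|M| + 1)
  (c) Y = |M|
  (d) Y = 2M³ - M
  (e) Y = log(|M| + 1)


Checking option (b) Y = 1/(|M| + 1):
  M = 0.678 -> Y = 0.596 ✓
  M = -0.964 -> Y = 0.509 ✓
  M = -0.241 -> Y = 0.806 ✓
All samples match this transformation.

(b) 1/(|M| + 1)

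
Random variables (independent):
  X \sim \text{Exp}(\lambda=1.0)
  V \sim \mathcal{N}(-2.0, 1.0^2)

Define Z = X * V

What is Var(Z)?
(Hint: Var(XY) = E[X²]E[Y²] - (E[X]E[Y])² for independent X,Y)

Var(XY) = E[X²]E[Y²] - (E[X]E[Y])²
E[X] = 1, Var(X) = 1
E[V] = -2, Var(V) = 1
E[X²] = 1 + 1² = 2
E[V²] = 1 + (-2)² = 5
Var(Z) = 2*5 - (1*(-2))²
= 10 - 4 = 6

6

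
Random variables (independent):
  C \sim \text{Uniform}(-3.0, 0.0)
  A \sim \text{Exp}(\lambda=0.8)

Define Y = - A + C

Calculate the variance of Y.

For independent RVs: Var(aX + bY) = a²Var(X) + b²Var(Y)
Var(C) = 0.75
Var(A) = 1.5625
Var(Y) = 1²*0.75 + (-1)²*1.5625
= 1*0.75 + 1*1.5625 = 2.3125

2.3125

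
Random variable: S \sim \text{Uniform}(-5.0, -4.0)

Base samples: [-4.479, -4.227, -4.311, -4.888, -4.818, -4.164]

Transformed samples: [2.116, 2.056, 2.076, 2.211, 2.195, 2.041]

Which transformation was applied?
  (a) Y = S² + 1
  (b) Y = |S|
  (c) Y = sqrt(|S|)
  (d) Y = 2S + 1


Checking option (c) Y = sqrt(|S|):
  S = -4.479 -> Y = 2.116 ✓
  S = -4.227 -> Y = 2.056 ✓
  S = -4.311 -> Y = 2.076 ✓
All samples match this transformation.

(c) sqrt(|S|)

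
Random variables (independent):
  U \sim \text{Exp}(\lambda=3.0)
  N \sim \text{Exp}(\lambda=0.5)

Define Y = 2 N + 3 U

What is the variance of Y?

For independent RVs: Var(aX + bY) = a²Var(X) + b²Var(Y)
Var(U) = 0.11111111
Var(N) = 4
Var(Y) = 3²*0.11111111 + 2²*4
= 9*0.11111111 + 4*4 = 17

17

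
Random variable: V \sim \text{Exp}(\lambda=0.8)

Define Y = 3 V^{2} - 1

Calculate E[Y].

E[Y] = 3*E[V²] - 1
E[V] = 1.25
E[V²] = Var(V) + (E[V])² = 1.5625 + 1.5625 = 3.125
E[Y] = 3*3.125 - 1 = 8.375

8.375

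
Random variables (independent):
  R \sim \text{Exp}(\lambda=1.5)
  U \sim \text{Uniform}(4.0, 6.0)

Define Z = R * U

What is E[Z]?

For independent RVs: E[XY] = E[X]*E[Y]
E[R] = 0.66666667
E[U] = 5
E[Z] = 0.66666667 * 5 = 3.3333333

3.3333333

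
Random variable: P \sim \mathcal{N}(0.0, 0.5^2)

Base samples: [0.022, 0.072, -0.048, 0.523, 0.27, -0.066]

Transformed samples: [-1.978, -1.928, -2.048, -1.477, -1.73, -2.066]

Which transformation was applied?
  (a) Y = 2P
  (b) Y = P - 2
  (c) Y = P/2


Checking option (b) Y = P - 2:
  P = 0.022 -> Y = -1.978 ✓
  P = 0.072 -> Y = -1.928 ✓
  P = -0.048 -> Y = -2.048 ✓
All samples match this transformation.

(b) P - 2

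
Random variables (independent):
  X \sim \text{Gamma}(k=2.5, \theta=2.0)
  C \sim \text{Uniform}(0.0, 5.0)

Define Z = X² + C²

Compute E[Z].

E[Z] = E[X²] + E[C²]
E[X²] = Var(X) + E[X]² = 10 + 25 = 35
E[C²] = Var(C) + E[C]² = 2.0833333 + 6.25 = 8.3333333
E[Z] = 35 + 8.3333333 = 43.333333

43.333333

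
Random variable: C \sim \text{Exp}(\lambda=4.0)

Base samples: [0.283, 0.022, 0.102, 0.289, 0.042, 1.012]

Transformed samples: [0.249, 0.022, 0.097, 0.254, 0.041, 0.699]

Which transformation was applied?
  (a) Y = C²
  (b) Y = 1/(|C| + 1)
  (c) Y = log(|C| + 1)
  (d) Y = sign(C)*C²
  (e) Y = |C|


Checking option (c) Y = log(|C| + 1):
  C = 0.283 -> Y = 0.249 ✓
  C = 0.022 -> Y = 0.022 ✓
  C = 0.102 -> Y = 0.097 ✓
All samples match this transformation.

(c) log(|C| + 1)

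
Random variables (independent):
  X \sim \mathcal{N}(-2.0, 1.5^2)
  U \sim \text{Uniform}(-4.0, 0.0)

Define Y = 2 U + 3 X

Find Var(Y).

For independent RVs: Var(aX + bY) = a²Var(X) + b²Var(Y)
Var(X) = 2.25
Var(U) = 1.3333333
Var(Y) = 3²*2.25 + 2²*1.3333333
= 9*2.25 + 4*1.3333333 = 25.583333

25.583333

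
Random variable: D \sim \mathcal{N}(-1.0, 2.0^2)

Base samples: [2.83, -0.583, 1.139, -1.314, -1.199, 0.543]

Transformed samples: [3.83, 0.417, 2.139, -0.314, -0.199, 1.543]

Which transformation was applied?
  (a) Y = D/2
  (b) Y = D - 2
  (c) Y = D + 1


Checking option (c) Y = D + 1:
  D = 2.83 -> Y = 3.83 ✓
  D = -0.583 -> Y = 0.417 ✓
  D = 1.139 -> Y = 2.139 ✓
All samples match this transformation.

(c) D + 1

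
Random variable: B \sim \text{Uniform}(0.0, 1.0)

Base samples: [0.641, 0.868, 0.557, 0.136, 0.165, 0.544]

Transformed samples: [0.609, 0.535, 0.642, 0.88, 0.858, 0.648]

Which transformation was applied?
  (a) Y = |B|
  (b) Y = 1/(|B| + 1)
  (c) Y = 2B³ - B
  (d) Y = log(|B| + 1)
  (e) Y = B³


Checking option (b) Y = 1/(|B| + 1):
  B = 0.641 -> Y = 0.609 ✓
  B = 0.868 -> Y = 0.535 ✓
  B = 0.557 -> Y = 0.642 ✓
All samples match this transformation.

(b) 1/(|B| + 1)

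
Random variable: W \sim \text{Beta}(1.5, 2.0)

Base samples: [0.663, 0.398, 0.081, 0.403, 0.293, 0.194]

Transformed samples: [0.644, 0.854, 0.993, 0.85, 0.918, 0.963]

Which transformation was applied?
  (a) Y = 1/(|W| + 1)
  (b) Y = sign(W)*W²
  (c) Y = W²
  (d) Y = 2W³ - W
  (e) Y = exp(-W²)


Checking option (e) Y = exp(-W²):
  W = 0.663 -> Y = 0.644 ✓
  W = 0.398 -> Y = 0.854 ✓
  W = 0.081 -> Y = 0.993 ✓
All samples match this transformation.

(e) exp(-W²)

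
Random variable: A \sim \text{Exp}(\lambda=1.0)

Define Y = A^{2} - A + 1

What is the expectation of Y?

E[Y] = 1*E[A²] - 1*E[A] + 1
E[A] = 1
E[A²] = Var(A) + (E[A])² = 1 + 1 = 2
E[Y] = 1*2 - 1*1 + 1 = 2

2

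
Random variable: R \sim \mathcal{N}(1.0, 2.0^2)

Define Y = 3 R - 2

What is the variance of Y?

For Y = aR + b: Var(Y) = a² * Var(R)
Var(R) = 2.0^2 = 4
Var(Y) = 3² * 4 = 9 * 4 = 36

36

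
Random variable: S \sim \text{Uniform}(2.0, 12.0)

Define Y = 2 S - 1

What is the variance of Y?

For Y = aS + b: Var(Y) = a² * Var(S)
Var(S) = (12 - 2)^2/12 = 8.3333333
Var(Y) = 2² * 8.3333333 = 4 * 8.3333333 = 33.333333

33.333333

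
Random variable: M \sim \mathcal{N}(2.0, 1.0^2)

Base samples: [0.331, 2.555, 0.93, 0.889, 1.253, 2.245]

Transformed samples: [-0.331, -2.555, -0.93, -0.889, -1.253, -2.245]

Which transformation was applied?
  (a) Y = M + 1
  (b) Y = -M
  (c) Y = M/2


Checking option (b) Y = -M:
  M = 0.331 -> Y = -0.331 ✓
  M = 2.555 -> Y = -2.555 ✓
  M = 0.93 -> Y = -0.93 ✓
All samples match this transformation.

(b) -M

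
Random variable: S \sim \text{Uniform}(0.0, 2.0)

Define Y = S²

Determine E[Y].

Using E[X²] = Var(X) + (E[X])²:
E[S] = 1
Var(S) = (2 - 0)^2/12 = 0.33333333
E[S²] = 0.33333333 + 1² = 0.33333333 + 1 = 1.3333333

1.3333333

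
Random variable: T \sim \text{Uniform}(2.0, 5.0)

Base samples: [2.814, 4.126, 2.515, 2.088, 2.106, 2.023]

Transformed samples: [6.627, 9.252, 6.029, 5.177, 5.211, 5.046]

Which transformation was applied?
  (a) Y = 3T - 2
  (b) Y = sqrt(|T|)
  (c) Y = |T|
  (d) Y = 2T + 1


Checking option (d) Y = 2T + 1:
  T = 2.814 -> Y = 6.627 ✓
  T = 4.126 -> Y = 9.252 ✓
  T = 2.515 -> Y = 6.029 ✓
All samples match this transformation.

(d) 2T + 1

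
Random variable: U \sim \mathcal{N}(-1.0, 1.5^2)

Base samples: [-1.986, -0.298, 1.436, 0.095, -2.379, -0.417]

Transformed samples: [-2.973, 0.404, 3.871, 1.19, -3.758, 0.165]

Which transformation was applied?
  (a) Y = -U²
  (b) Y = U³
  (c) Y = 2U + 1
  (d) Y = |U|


Checking option (c) Y = 2U + 1:
  U = -1.986 -> Y = -2.973 ✓
  U = -0.298 -> Y = 0.404 ✓
  U = 1.436 -> Y = 3.871 ✓
All samples match this transformation.

(c) 2U + 1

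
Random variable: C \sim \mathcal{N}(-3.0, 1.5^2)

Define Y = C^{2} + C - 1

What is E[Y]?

E[Y] = 1*E[C²] + 1*E[C] - 1
E[C] = -3
E[C²] = Var(C) + (E[C])² = 2.25 + 9 = 11.25
E[Y] = 1*11.25 + 1*(-3) - 1 = 7.25

7.25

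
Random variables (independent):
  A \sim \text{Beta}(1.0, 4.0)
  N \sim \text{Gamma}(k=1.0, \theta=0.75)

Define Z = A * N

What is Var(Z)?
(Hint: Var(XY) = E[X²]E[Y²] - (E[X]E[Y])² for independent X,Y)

Var(XY) = E[X²]E[Y²] - (E[X]E[Y])²
E[A] = 0.2, Var(A) = 0.026666667
E[N] = 0.75, Var(N) = 0.5625
E[A²] = 0.026666667 + 0.2² = 0.066666667
E[N²] = 0.5625 + 0.75² = 1.125
Var(Z) = 0.066666667*1.125 - (0.2*0.75)²
= 0.075 - 0.0225 = 0.0525

0.0525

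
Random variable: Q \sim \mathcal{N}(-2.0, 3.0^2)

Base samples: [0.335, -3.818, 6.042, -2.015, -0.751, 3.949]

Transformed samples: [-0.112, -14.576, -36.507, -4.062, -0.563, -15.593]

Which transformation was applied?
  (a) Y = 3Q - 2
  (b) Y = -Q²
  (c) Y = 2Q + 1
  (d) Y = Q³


Checking option (b) Y = -Q²:
  Q = 0.335 -> Y = -0.112 ✓
  Q = -3.818 -> Y = -14.576 ✓
  Q = 6.042 -> Y = -36.507 ✓
All samples match this transformation.

(b) -Q²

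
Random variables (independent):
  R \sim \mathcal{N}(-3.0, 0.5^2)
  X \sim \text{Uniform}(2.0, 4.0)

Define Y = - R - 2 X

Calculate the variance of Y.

For independent RVs: Var(aX + bY) = a²Var(X) + b²Var(Y)
Var(R) = 0.25
Var(X) = 0.33333333
Var(Y) = (-1)²*0.25 + (-2)²*0.33333333
= 1*0.25 + 4*0.33333333 = 1.5833333

1.5833333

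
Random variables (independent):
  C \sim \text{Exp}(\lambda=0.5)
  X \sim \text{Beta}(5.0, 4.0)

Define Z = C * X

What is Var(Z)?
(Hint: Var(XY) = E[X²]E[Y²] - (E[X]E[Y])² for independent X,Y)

Var(XY) = E[X²]E[Y²] - (E[X]E[Y])²
E[C] = 2, Var(C) = 4
E[X] = 0.55555556, Var(X) = 0.024691358
E[C²] = 4 + 2² = 8
E[X²] = 0.024691358 + 0.55555556² = 0.33333333
Var(Z) = 8*0.33333333 - (2*0.55555556)²
= 2.6666667 - 1.2345679 = 1.4320988

1.4320988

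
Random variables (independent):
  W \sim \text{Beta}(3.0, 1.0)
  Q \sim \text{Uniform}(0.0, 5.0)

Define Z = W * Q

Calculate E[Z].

For independent RVs: E[XY] = E[X]*E[Y]
E[W] = 0.75
E[Q] = 2.5
E[Z] = 0.75 * 2.5 = 1.875

1.875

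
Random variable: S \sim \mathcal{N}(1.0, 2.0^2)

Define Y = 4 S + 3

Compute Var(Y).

For Y = aS + b: Var(Y) = a² * Var(S)
Var(S) = 2.0^2 = 4
Var(Y) = 4² * 4 = 16 * 4 = 64

64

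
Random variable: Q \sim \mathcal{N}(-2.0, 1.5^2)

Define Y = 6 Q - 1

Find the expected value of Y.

For Y = 6Q - 1:
E[Y] = 6 * E[Q] - 1
E[Q] = -2.0 = -2
E[Y] = 6 * (-2) - 1 = -13

-13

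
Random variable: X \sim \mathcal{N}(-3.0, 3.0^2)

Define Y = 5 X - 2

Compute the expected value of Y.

For Y = 5X - 2:
E[Y] = 5 * E[X] - 2
E[X] = -3.0 = -3
E[Y] = 5 * (-3) - 2 = -17

-17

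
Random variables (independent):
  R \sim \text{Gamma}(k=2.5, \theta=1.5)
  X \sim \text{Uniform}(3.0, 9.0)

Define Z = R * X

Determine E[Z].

For independent RVs: E[XY] = E[X]*E[Y]
E[R] = 3.75
E[X] = 6
E[Z] = 3.75 * 6 = 22.5

22.5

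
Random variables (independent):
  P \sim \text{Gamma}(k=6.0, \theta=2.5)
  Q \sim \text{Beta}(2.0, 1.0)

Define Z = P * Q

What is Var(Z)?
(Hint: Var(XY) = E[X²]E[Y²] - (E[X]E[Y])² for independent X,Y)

Var(XY) = E[X²]E[Y²] - (E[X]E[Y])²
E[P] = 15, Var(P) = 37.5
E[Q] = 0.66666667, Var(Q) = 0.055555556
E[P²] = 37.5 + 15² = 262.5
E[Q²] = 0.055555556 + 0.66666667² = 0.5
Var(Z) = 262.5*0.5 - (15*0.66666667)²
= 131.25 - 100 = 31.25

31.25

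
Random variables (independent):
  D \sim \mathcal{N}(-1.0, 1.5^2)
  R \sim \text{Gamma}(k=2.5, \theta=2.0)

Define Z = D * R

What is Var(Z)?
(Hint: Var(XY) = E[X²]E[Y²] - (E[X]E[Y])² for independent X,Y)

Var(XY) = E[X²]E[Y²] - (E[X]E[Y])²
E[D] = -1, Var(D) = 2.25
E[R] = 5, Var(R) = 10
E[D²] = 2.25 + (-1)² = 3.25
E[R²] = 10 + 5² = 35
Var(Z) = 3.25*35 - (-1*5)²
= 113.75 - 25 = 88.75

88.75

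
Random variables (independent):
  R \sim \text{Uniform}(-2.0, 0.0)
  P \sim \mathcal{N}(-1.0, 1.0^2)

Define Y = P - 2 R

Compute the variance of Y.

For independent RVs: Var(aX + bY) = a²Var(X) + b²Var(Y)
Var(R) = 0.33333333
Var(P) = 1
Var(Y) = (-2)²*0.33333333 + 1²*1
= 4*0.33333333 + 1*1 = 2.3333333

2.3333333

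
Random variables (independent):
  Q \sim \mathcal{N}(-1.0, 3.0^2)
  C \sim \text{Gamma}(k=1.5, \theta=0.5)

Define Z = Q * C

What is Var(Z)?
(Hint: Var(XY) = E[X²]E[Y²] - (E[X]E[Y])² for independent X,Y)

Var(XY) = E[X²]E[Y²] - (E[X]E[Y])²
E[Q] = -1, Var(Q) = 9
E[C] = 0.75, Var(C) = 0.375
E[Q²] = 9 + (-1)² = 10
E[C²] = 0.375 + 0.75² = 0.9375
Var(Z) = 10*0.9375 - (-1*0.75)²
= 9.375 - 0.5625 = 8.8125

8.8125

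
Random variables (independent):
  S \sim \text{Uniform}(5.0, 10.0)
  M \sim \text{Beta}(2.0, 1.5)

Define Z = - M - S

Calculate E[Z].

E[Z] = -1*E[S] - 1*E[M]
E[S] = 7.5
E[M] = 0.57142857
E[Z] = -1*7.5 - 1*0.57142857 = -8.0714286

-8.0714286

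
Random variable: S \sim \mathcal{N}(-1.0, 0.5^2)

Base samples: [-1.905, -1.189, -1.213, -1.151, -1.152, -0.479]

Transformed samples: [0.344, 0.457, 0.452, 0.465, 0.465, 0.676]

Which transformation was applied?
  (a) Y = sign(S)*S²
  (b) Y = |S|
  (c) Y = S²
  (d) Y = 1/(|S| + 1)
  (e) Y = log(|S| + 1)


Checking option (d) Y = 1/(|S| + 1):
  S = -1.905 -> Y = 0.344 ✓
  S = -1.189 -> Y = 0.457 ✓
  S = -1.213 -> Y = 0.452 ✓
All samples match this transformation.

(d) 1/(|S| + 1)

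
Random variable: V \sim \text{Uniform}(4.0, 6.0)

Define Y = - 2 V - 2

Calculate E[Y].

For Y = -2V - 2:
E[Y] = -2 * E[V] - 2
E[V] = (4 + 6)/2 = 5
E[Y] = -2 * 5 - 2 = -12

-12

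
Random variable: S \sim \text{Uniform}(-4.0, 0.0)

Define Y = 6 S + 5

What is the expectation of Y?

For Y = 6S + 5:
E[Y] = 6 * E[S] + 5
E[S] = (-4 + 0)/2 = -2
E[Y] = 6 * (-2) + 5 = -7

-7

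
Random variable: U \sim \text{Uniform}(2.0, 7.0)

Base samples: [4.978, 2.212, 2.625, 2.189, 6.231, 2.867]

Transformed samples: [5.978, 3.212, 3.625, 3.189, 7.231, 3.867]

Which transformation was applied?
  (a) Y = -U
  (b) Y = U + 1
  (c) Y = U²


Checking option (b) Y = U + 1:
  U = 4.978 -> Y = 5.978 ✓
  U = 2.212 -> Y = 3.212 ✓
  U = 2.625 -> Y = 3.625 ✓
All samples match this transformation.

(b) U + 1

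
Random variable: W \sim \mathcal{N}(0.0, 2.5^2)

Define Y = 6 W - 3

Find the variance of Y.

For Y = aW + b: Var(Y) = a² * Var(W)
Var(W) = 2.5^2 = 6.25
Var(Y) = 6² * 6.25 = 36 * 6.25 = 225

225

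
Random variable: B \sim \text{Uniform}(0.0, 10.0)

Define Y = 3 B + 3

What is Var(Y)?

For Y = aB + b: Var(Y) = a² * Var(B)
Var(B) = (10 - 0)^2/12 = 8.3333333
Var(Y) = 3² * 8.3333333 = 9 * 8.3333333 = 75

75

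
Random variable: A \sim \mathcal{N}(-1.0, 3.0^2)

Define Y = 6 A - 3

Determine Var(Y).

For Y = aA + b: Var(Y) = a² * Var(A)
Var(A) = 3.0^2 = 9
Var(Y) = 6² * 9 = 36 * 9 = 324

324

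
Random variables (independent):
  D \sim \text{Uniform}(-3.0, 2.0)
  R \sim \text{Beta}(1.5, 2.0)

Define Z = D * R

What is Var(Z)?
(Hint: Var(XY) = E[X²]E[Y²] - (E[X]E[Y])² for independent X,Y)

Var(XY) = E[X²]E[Y²] - (E[X]E[Y])²
E[D] = -0.5, Var(D) = 2.0833333
E[R] = 0.42857143, Var(R) = 0.054421769
E[D²] = 2.0833333 + (-0.5)² = 2.3333333
E[R²] = 0.054421769 + 0.42857143² = 0.23809524
Var(Z) = 2.3333333*0.23809524 - (-0.5*0.42857143)²
= 0.55555556 - 0.045918367 = 0.50963719

0.50963719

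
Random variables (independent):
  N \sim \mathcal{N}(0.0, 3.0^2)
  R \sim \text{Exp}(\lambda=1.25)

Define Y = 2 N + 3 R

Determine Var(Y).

For independent RVs: Var(aX + bY) = a²Var(X) + b²Var(Y)
Var(N) = 9
Var(R) = 0.64
Var(Y) = 2²*9 + 3²*0.64
= 4*9 + 9*0.64 = 41.76

41.76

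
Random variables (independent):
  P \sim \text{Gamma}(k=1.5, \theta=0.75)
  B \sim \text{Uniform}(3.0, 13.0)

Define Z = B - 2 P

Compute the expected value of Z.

E[Z] = -2*E[P] + 1*E[B]
E[P] = 1.125
E[B] = 8
E[Z] = -2*1.125 + 1*8 = 5.75

5.75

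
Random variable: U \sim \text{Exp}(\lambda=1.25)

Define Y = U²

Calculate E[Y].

Using E[X²] = Var(X) + (E[X])²:
E[U] = 0.8
Var(U) = 1/1.25^2 = 0.64
E[U²] = 0.64 + 0.8² = 0.64 + 0.64 = 1.28

1.28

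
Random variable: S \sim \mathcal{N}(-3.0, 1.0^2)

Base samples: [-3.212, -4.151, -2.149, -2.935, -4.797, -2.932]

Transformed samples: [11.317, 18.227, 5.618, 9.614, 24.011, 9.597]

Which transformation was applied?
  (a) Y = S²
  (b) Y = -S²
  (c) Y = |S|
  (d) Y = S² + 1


Checking option (d) Y = S² + 1:
  S = -3.212 -> Y = 11.317 ✓
  S = -4.151 -> Y = 18.227 ✓
  S = -2.149 -> Y = 5.618 ✓
All samples match this transformation.

(d) S² + 1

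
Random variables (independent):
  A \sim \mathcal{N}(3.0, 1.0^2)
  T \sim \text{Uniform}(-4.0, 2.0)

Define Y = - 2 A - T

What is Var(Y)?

For independent RVs: Var(aX + bY) = a²Var(X) + b²Var(Y)
Var(A) = 1
Var(T) = 3
Var(Y) = (-2)²*1 + (-1)²*3
= 4*1 + 1*3 = 7

7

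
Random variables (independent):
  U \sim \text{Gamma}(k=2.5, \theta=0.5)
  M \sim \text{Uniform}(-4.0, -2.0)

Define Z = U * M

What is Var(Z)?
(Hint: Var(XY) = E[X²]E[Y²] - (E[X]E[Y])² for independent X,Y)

Var(XY) = E[X²]E[Y²] - (E[X]E[Y])²
E[U] = 1.25, Var(U) = 0.625
E[M] = -3, Var(M) = 0.33333333
E[U²] = 0.625 + 1.25² = 2.1875
E[M²] = 0.33333333 + (-3)² = 9.3333333
Var(Z) = 2.1875*9.3333333 - (1.25*(-3))²
= 20.416667 - 14.0625 = 6.3541667

6.3541667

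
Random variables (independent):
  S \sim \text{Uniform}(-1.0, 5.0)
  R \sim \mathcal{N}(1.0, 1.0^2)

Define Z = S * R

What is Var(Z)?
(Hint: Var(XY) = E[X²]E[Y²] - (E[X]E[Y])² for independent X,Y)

Var(XY) = E[X²]E[Y²] - (E[X]E[Y])²
E[S] = 2, Var(S) = 3
E[R] = 1, Var(R) = 1
E[S²] = 3 + 2² = 7
E[R²] = 1 + 1² = 2
Var(Z) = 7*2 - (2*1)²
= 14 - 4 = 10

10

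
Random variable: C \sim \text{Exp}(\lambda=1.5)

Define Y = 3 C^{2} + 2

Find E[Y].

E[Y] = 3*E[C²] + 2
E[C] = 0.66666667
E[C²] = Var(C) + (E[C])² = 0.44444444 + 0.44444444 = 0.88888889
E[Y] = 3*0.88888889 + 2 = 4.6666667

4.6666667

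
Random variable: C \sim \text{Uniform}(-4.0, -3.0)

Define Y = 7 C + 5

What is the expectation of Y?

For Y = 7C + 5:
E[Y] = 7 * E[C] + 5
E[C] = (-4 - 3)/2 = -3.5
E[Y] = 7 * (-3.5) + 5 = -19.5

-19.5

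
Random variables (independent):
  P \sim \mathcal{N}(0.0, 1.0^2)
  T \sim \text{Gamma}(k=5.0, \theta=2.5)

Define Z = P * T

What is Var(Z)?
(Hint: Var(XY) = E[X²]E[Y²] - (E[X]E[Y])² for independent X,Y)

Var(XY) = E[X²]E[Y²] - (E[X]E[Y])²
E[P] = 0, Var(P) = 1
E[T] = 12.5, Var(T) = 31.25
E[P²] = 1 + 0² = 1
E[T²] = 31.25 + 12.5² = 187.5
Var(Z) = 1*187.5 - (0*12.5)²
= 187.5 - 0 = 187.5

187.5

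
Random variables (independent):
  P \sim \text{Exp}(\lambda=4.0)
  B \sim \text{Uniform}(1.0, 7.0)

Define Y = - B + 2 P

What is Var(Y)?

For independent RVs: Var(aX + bY) = a²Var(X) + b²Var(Y)
Var(P) = 0.0625
Var(B) = 3
Var(Y) = 2²*0.0625 + (-1)²*3
= 4*0.0625 + 1*3 = 3.25

3.25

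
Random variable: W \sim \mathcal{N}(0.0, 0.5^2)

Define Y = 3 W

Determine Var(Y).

For Y = aW + b: Var(Y) = a² * Var(W)
Var(W) = 0.5^2 = 0.25
Var(Y) = 3² * 0.25 = 9 * 0.25 = 2.25

2.25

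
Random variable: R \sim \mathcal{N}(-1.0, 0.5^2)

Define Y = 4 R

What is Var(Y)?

For Y = aR + b: Var(Y) = a² * Var(R)
Var(R) = 0.5^2 = 0.25
Var(Y) = 4² * 0.25 = 16 * 0.25 = 4

4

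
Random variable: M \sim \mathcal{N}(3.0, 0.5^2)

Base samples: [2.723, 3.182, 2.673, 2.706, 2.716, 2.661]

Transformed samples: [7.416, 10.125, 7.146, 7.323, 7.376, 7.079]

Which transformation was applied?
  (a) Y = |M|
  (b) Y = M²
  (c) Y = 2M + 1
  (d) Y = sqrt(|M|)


Checking option (b) Y = M²:
  M = 2.723 -> Y = 7.416 ✓
  M = 3.182 -> Y = 10.125 ✓
  M = 2.673 -> Y = 7.146 ✓
All samples match this transformation.

(b) M²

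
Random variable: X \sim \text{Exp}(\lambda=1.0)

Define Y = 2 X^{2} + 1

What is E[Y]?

E[Y] = 2*E[X²] + 1
E[X] = 1
E[X²] = Var(X) + (E[X])² = 1 + 1 = 2
E[Y] = 2*2 + 1 = 5

5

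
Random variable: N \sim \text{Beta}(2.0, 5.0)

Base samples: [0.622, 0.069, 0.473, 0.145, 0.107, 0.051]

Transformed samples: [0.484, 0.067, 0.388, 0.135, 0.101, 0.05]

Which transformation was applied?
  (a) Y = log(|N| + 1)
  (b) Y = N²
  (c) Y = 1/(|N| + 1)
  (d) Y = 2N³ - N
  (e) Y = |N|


Checking option (a) Y = log(|N| + 1):
  N = 0.622 -> Y = 0.484 ✓
  N = 0.069 -> Y = 0.067 ✓
  N = 0.473 -> Y = 0.388 ✓
All samples match this transformation.

(a) log(|N| + 1)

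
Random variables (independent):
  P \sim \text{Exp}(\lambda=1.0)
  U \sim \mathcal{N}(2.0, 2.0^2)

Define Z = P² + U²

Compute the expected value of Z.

E[Z] = E[P²] + E[U²]
E[P²] = Var(P) + E[P]² = 1 + 1 = 2
E[U²] = Var(U) + E[U]² = 4 + 4 = 8
E[Z] = 2 + 8 = 10

10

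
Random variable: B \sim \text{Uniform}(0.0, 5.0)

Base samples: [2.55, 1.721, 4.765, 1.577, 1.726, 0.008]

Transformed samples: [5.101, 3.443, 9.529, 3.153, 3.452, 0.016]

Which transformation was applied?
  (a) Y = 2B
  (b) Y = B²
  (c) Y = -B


Checking option (a) Y = 2B:
  B = 2.55 -> Y = 5.101 ✓
  B = 1.721 -> Y = 3.443 ✓
  B = 4.765 -> Y = 9.529 ✓
All samples match this transformation.

(a) 2B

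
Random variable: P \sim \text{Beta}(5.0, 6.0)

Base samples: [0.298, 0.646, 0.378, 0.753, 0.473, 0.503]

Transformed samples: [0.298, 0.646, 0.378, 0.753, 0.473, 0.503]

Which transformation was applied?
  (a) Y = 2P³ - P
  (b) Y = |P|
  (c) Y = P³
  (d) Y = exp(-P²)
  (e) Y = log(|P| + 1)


Checking option (b) Y = |P|:
  P = 0.298 -> Y = 0.298 ✓
  P = 0.646 -> Y = 0.646 ✓
  P = 0.378 -> Y = 0.378 ✓
All samples match this transformation.

(b) |P|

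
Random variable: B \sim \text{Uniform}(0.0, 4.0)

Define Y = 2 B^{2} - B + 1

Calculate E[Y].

E[Y] = 2*E[B²] - 1*E[B] + 1
E[B] = 2
E[B²] = Var(B) + (E[B])² = 1.3333333 + 4 = 5.3333333
E[Y] = 2*5.3333333 - 1*2 + 1 = 9.6666667

9.6666667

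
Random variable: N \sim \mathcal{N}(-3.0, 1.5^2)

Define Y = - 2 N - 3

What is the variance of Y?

For Y = aN + b: Var(Y) = a² * Var(N)
Var(N) = 1.5^2 = 2.25
Var(Y) = (-2)² * 2.25 = 4 * 2.25 = 9

9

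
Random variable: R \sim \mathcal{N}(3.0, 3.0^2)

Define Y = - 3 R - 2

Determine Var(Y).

For Y = aR + b: Var(Y) = a² * Var(R)
Var(R) = 3.0^2 = 9
Var(Y) = (-3)² * 9 = 9 * 9 = 81

81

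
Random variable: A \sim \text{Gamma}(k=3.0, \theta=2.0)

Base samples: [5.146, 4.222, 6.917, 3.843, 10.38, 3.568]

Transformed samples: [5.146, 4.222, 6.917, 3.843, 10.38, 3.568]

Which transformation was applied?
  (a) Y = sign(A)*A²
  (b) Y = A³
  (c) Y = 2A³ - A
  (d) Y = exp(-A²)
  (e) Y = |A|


Checking option (e) Y = |A|:
  A = 5.146 -> Y = 5.146 ✓
  A = 4.222 -> Y = 4.222 ✓
  A = 6.917 -> Y = 6.917 ✓
All samples match this transformation.

(e) |A|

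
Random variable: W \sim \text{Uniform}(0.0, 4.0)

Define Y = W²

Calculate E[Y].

E[W²] = Var(W) + (E[W])² = 1.3333333 + 4 = 5.3333333

5.3333333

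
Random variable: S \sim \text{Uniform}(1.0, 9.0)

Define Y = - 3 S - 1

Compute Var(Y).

For Y = aS + b: Var(Y) = a² * Var(S)
Var(S) = (9 - 1)^2/12 = 5.3333333
Var(Y) = (-3)² * 5.3333333 = 9 * 5.3333333 = 48

48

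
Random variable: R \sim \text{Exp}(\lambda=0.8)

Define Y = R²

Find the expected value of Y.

Using E[X²] = Var(X) + (E[X])²:
E[R] = 1.25
Var(R) = 1/0.8^2 = 1.5625
E[R²] = 1.5625 + 1.25² = 1.5625 + 1.5625 = 3.125

3.125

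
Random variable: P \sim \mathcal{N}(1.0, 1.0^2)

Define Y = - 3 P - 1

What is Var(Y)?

For Y = aP + b: Var(Y) = a² * Var(P)
Var(P) = 1.0^2 = 1
Var(Y) = (-3)² * 1 = 9 * 1 = 9

9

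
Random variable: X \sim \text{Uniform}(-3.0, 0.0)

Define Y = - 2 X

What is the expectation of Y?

For Y = -2X:
E[Y] = -2 * E[X]
E[X] = (-3 + 0)/2 = -1.5
E[Y] = -2 * (-1.5) = 3

3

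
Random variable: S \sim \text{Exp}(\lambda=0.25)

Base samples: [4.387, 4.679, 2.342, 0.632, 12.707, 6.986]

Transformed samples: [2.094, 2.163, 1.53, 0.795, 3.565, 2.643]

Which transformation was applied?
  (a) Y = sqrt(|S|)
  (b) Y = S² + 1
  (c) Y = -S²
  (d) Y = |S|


Checking option (a) Y = sqrt(|S|):
  S = 4.387 -> Y = 2.094 ✓
  S = 4.679 -> Y = 2.163 ✓
  S = 2.342 -> Y = 1.53 ✓
All samples match this transformation.

(a) sqrt(|S|)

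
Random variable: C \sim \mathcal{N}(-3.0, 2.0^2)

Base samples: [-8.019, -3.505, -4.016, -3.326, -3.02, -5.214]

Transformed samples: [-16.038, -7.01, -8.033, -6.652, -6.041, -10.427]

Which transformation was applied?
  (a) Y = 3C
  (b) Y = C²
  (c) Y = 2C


Checking option (c) Y = 2C:
  C = -8.019 -> Y = -16.038 ✓
  C = -3.505 -> Y = -7.01 ✓
  C = -4.016 -> Y = -8.033 ✓
All samples match this transformation.

(c) 2C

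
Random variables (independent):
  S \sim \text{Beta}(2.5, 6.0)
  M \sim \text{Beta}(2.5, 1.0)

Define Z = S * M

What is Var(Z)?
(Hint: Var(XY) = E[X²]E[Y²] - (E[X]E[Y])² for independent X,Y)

Var(XY) = E[X²]E[Y²] - (E[X]E[Y])²
E[S] = 0.29411765, Var(S) = 0.021853943
E[M] = 0.71428571, Var(M) = 0.045351474
E[S²] = 0.021853943 + 0.29411765² = 0.10835913
E[M²] = 0.045351474 + 0.71428571² = 0.55555556
Var(Z) = 0.10835913*0.55555556 - (0.29411765*0.71428571)²
= 0.060199518 - 0.044135301 = 0.016064217

0.016064217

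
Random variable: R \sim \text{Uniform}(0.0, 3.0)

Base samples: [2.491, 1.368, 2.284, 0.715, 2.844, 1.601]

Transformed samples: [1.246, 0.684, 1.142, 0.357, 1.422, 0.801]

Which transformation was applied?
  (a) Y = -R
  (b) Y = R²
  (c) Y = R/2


Checking option (c) Y = R/2:
  R = 2.491 -> Y = 1.246 ✓
  R = 1.368 -> Y = 0.684 ✓
  R = 2.284 -> Y = 1.142 ✓
All samples match this transformation.

(c) R/2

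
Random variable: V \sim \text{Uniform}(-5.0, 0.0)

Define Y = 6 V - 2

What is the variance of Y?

For Y = aV + b: Var(Y) = a² * Var(V)
Var(V) = (0 + 5)^2/12 = 2.0833333
Var(Y) = 6² * 2.0833333 = 36 * 2.0833333 = 75

75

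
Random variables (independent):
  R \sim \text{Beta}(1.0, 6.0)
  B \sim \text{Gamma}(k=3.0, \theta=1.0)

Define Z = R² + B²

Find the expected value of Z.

E[Z] = E[R²] + E[B²]
E[R²] = Var(R) + E[R]² = 0.015306122 + 0.020408163 = 0.035714286
E[B²] = Var(B) + E[B]² = 3 + 9 = 12
E[Z] = 0.035714286 + 12 = 12.035714

12.035714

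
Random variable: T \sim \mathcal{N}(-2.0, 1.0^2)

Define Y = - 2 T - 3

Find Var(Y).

For Y = aT + b: Var(Y) = a² * Var(T)
Var(T) = 1.0^2 = 1
Var(Y) = (-2)² * 1 = 4 * 1 = 4

4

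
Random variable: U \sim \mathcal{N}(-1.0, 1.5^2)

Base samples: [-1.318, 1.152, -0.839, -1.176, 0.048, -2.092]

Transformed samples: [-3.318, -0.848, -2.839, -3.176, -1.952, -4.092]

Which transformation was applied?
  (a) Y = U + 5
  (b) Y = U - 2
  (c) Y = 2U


Checking option (b) Y = U - 2:
  U = -1.318 -> Y = -3.318 ✓
  U = 1.152 -> Y = -0.848 ✓
  U = -0.839 -> Y = -2.839 ✓
All samples match this transformation.

(b) U - 2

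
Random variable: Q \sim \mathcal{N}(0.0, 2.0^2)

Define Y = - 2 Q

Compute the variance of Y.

For Y = aQ + b: Var(Y) = a² * Var(Q)
Var(Q) = 2.0^2 = 4
Var(Y) = (-2)² * 4 = 4 * 4 = 16

16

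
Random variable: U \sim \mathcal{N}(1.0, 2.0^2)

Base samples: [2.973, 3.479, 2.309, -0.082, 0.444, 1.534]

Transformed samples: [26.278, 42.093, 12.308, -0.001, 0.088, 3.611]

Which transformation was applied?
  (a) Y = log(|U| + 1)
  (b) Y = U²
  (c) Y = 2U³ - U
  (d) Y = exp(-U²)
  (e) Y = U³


Checking option (e) Y = U³:
  U = 2.973 -> Y = 26.278 ✓
  U = 3.479 -> Y = 42.093 ✓
  U = 2.309 -> Y = 12.308 ✓
All samples match this transformation.

(e) U³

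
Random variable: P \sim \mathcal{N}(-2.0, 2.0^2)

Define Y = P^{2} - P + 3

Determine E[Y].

E[Y] = 1*E[P²] - 1*E[P] + 3
E[P] = -2
E[P²] = Var(P) + (E[P])² = 4 + 4 = 8
E[Y] = 1*8 - 1*(-2) + 3 = 13

13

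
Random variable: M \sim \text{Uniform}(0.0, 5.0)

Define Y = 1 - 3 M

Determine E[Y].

For Y = -3M + 1:
E[Y] = -3 * E[M] + 1
E[M] = (0 + 5)/2 = 2.5
E[Y] = -3 * 2.5 + 1 = -6.5

-6.5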